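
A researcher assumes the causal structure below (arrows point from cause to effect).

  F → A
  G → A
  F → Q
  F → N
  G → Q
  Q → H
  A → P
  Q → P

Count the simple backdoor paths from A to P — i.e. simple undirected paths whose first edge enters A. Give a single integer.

2

A backdoor path from A to P is any simple undirected path whose first edge points into A (i.e. leaves A via a parent).
Parents of A: {F, G}.
Enumerating:
  P1: A <- F -> Q -> P
  P2: A <- G -> Q -> P
That exhausts the simple backdoor paths. Count: 2.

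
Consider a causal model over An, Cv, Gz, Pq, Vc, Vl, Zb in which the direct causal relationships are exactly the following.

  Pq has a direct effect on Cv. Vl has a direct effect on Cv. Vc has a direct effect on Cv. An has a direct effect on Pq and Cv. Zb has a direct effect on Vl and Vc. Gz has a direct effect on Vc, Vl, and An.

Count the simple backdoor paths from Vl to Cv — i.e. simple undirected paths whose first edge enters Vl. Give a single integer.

A backdoor path from Vl to Cv is any simple undirected path whose first edge points into Vl (i.e. leaves Vl via a parent).
Parents of Vl: {Gz, Zb}.
Enumerating:
  P1: Vl <- Gz -> An -> Pq -> Cv
  P2: Vl <- Gz -> An -> Cv
  P3: Vl <- Gz -> Vc -> Cv
  P4: Vl <- Zb -> Vc <- Gz -> An -> Pq -> Cv
  P5: Vl <- Zb -> Vc <- Gz -> An -> Cv
  P6: Vl <- Zb -> Vc -> Cv
That exhausts the simple backdoor paths. Count: 6.

6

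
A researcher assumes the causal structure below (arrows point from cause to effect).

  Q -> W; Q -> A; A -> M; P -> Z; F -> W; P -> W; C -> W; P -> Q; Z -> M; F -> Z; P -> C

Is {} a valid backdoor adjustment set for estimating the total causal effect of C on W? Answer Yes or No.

No

Backdoor paths from C to W (paths whose first edge points into C):
  P1: C <- P -> Q -> A -> M <- Z <- F -> W
  P2: C <- P -> Q -> W
  P3: C <- P -> Z <- F -> W
  P4: C <- P -> Z -> M <- A <- Q -> W
  P5: C <- P -> W
Condition 1 (no descendant of C in the set): holds — descendants of C are {W}; none are in {}.
Condition 2 (every backdoor path blocked by {}):
  P1: blocked at collider M (neither it nor any descendant is in the conditioning set).
  P2: open — no interior node is in the conditioning set.
  P3: blocked at collider Z (neither it nor any descendant is in the conditioning set).
  P4: blocked at collider M (neither it nor any descendant is in the conditioning set).
  P5: open — no interior node is in the conditioning set.
{} does not satisfy the backdoor criterion.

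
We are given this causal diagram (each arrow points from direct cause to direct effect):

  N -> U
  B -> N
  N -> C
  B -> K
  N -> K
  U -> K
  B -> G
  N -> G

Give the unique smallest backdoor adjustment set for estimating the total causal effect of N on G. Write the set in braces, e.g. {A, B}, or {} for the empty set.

{B}

Variables eligible for adjustment (non-descendants of N, excluding N and G): {B}.
Backdoor paths from N to G:
  P1: N <- B -> G
The empty set is not sufficient: P1 (N <- B -> G) has no collider blocking it and no conditioned non-collider, so it is open.
Try {B}:
  P1: blocked at fork node B ∈ conditioning set.
{B} contains no descendant of N and blocks every backdoor path.
{B} is the unique smallest valid adjustment set.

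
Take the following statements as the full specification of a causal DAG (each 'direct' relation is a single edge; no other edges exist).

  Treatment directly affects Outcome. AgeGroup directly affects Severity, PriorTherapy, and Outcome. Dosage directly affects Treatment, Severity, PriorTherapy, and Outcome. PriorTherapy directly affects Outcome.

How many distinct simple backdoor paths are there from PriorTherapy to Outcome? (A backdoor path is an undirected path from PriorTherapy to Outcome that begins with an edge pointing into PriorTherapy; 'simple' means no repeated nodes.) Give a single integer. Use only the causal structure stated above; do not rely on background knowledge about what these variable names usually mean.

A backdoor path from PriorTherapy to Outcome is any simple undirected path whose first edge points into PriorTherapy (i.e. leaves PriorTherapy via a parent).
Parents of PriorTherapy: {AgeGroup, Dosage}.
Enumerating:
  P1: PriorTherapy <- AgeGroup -> Severity <- Dosage -> Treatment -> Outcome
  P2: PriorTherapy <- AgeGroup -> Severity <- Dosage -> Outcome
  P3: PriorTherapy <- AgeGroup -> Outcome
  P4: PriorTherapy <- Dosage -> Treatment -> Outcome
  P5: PriorTherapy <- Dosage -> Severity <- AgeGroup -> Outcome
  P6: PriorTherapy <- Dosage -> Outcome
That exhausts the simple backdoor paths. Count: 6.

6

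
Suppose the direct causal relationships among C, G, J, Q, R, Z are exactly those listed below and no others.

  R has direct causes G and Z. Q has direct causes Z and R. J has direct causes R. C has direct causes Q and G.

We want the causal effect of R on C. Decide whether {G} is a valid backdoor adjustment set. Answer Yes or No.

Backdoor paths from R to C (paths whose first edge points into R):
  P1: R <- G -> C
  P2: R <- Z -> Q -> C
Condition 1 (no descendant of R in the set): holds — descendants of R are {C, J, Q}; none are in {G}.
Condition 2 (every backdoor path blocked by {G}):
  P1: blocked at fork node G ∈ conditioning set.
  P2: open — no interior node is in the conditioning set.
{G} does not satisfy the backdoor criterion.

No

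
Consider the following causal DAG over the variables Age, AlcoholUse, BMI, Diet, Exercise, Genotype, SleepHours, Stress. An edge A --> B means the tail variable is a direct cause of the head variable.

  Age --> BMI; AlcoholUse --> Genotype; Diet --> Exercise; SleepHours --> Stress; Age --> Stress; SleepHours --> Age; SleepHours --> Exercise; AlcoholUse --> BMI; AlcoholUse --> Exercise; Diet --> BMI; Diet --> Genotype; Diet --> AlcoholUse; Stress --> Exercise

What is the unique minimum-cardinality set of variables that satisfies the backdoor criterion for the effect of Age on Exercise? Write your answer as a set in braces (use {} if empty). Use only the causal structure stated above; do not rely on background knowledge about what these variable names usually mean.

Variables eligible for adjustment (non-descendants of Age, excluding Age and Exercise): {AlcoholUse, Diet, Genotype, SleepHours}.
Backdoor paths from Age to Exercise:
  P1: Age <- SleepHours -> Stress -> Exercise
  P2: Age <- SleepHours -> Exercise
The empty set is not sufficient: P1 (Age <- SleepHours -> Stress -> Exercise) has no collider blocking it and no conditioned non-collider, so it is open.
Try {SleepHours}:
  P1: blocked at fork node SleepHours ∈ conditioning set.
  P2: blocked at fork node SleepHours ∈ conditioning set.
{SleepHours} contains no descendant of Age and blocks every backdoor path.
No other singleton works — e.g. {Diet} leaves P1 open — so {SleepHours} is the unique smallest valid adjustment set.

{SleepHours}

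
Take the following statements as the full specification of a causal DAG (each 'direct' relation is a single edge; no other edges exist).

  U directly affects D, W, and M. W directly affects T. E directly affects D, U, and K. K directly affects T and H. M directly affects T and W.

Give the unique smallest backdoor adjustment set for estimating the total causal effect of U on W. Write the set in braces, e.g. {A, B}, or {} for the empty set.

{}

Variables eligible for adjustment (non-descendants of U, excluding U and W): {E, H, K}.
Backdoor paths from U to W:
  P1: U <- E -> K -> T <- M -> W
  P2: U <- E -> K -> T <- W
Each backdoor path contains an unconditioned collider, so every path is already blocked with the empty conditioning set:
  P1: blocked at collider T (neither it nor any descendant is in the conditioning set).
  P2: blocked at collider T (neither it nor any descendant is in the conditioning set).
The empty set is therefore the unique smallest valid set.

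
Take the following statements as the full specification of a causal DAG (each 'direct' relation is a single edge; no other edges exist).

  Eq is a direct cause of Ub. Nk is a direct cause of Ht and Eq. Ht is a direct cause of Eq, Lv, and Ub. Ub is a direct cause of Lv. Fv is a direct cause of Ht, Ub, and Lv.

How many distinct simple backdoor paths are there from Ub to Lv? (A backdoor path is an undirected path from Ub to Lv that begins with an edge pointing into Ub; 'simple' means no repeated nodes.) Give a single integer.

8

A backdoor path from Ub to Lv is any simple undirected path whose first edge points into Ub (i.e. leaves Ub via a parent).
Parents of Ub: {Eq, Fv, Ht}.
Enumerating:
  P1: Ub <- Fv -> Ht -> Lv
  P2: Ub <- Fv -> Lv
  P3: Ub <- Ht <- Fv -> Lv
  P4: Ub <- Ht -> Lv
  P5: Ub <- Eq <- Nk -> Ht <- Fv -> Lv
  P6: Ub <- Eq <- Nk -> Ht -> Lv
  P7: Ub <- Eq <- Ht <- Fv -> Lv
  P8: Ub <- Eq <- Ht -> Lv
That exhausts the simple backdoor paths. Count: 8.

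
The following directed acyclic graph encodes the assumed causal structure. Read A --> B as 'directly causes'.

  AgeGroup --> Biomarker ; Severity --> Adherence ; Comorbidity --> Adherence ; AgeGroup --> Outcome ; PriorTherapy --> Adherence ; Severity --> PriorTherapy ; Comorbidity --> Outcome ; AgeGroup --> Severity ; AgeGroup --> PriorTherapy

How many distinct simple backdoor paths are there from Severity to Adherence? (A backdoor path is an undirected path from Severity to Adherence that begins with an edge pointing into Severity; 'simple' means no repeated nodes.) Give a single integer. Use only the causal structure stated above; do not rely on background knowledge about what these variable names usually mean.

2

A backdoor path from Severity to Adherence is any simple undirected path whose first edge points into Severity (i.e. leaves Severity via a parent).
Parents of Severity: {AgeGroup}.
Enumerating:
  P1: Severity <- AgeGroup -> Outcome <- Comorbidity -> Adherence
  P2: Severity <- AgeGroup -> PriorTherapy -> Adherence
That exhausts the simple backdoor paths. Count: 2.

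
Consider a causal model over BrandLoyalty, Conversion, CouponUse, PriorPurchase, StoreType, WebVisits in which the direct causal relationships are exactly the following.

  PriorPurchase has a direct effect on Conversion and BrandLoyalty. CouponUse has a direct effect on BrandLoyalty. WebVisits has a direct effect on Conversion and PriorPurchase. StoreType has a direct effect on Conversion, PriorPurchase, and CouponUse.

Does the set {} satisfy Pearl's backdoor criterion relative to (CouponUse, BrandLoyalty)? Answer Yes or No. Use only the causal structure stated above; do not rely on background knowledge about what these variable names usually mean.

Backdoor paths from CouponUse to BrandLoyalty (paths whose first edge points into CouponUse):
  P1: CouponUse <- StoreType -> PriorPurchase -> BrandLoyalty
  P2: CouponUse <- StoreType -> Conversion <- WebVisits -> PriorPurchase -> BrandLoyalty
  P3: CouponUse <- StoreType -> Conversion <- PriorPurchase -> BrandLoyalty
Condition 1 (no descendant of CouponUse in the set): holds — descendants of CouponUse are {BrandLoyalty}; none are in {}.
Condition 2 (every backdoor path blocked by {}):
  P1: open — no interior node is in the conditioning set.
  P2: blocked at collider Conversion (neither it nor any descendant is in the conditioning set).
  P3: blocked at collider Conversion (neither it nor any descendant is in the conditioning set).
{} does not satisfy the backdoor criterion.

No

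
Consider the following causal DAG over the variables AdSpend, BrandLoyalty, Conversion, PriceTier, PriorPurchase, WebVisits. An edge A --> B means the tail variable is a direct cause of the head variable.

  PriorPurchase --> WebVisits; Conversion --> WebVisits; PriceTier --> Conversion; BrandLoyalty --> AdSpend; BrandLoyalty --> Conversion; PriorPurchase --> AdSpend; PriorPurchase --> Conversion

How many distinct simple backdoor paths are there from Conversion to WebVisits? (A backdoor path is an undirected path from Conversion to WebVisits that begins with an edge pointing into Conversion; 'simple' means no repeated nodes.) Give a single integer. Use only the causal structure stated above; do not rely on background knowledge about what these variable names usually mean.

2

A backdoor path from Conversion to WebVisits is any simple undirected path whose first edge points into Conversion (i.e. leaves Conversion via a parent).
Parents of Conversion: {BrandLoyalty, PriceTier, PriorPurchase}.
Enumerating:
  P1: Conversion <- PriorPurchase -> WebVisits
  P2: Conversion <- BrandLoyalty -> AdSpend <- PriorPurchase -> WebVisits
That exhausts the simple backdoor paths. Count: 2.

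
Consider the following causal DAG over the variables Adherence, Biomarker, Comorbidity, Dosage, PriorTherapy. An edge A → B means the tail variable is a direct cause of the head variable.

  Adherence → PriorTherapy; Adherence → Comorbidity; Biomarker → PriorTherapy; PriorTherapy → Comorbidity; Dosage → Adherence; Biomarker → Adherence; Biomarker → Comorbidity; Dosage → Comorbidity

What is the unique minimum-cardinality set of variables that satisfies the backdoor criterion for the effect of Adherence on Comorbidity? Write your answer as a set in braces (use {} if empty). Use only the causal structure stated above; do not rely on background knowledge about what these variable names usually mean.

{Biomarker, Dosage}

Variables eligible for adjustment (non-descendants of Adherence, excluding Adherence and Comorbidity): {Biomarker, Dosage}.
Backdoor paths from Adherence to Comorbidity:
  P1: Adherence <- Dosage -> Comorbidity
  P2: Adherence <- Biomarker -> PriorTherapy -> Comorbidity
  P3: Adherence <- Biomarker -> Comorbidity
The empty set is not sufficient: P1 (Adherence <- Dosage -> Comorbidity) has no collider blocking it and no conditioned non-collider, so it is open.
Try {Biomarker, Dosage}:
  P1: blocked at fork node Dosage ∈ conditioning set.
  P2: blocked at fork node Biomarker ∈ conditioning set.
  P3: blocked at fork node Biomarker ∈ conditioning set.
{Biomarker, Dosage} contains no descendant of Adherence and blocks every backdoor path.
Every element of {Biomarker, Dosage} is needed (dropping Biomarker leaves P2 open; dropping Dosage leaves P1 open), so no proper subset is valid.
Among all size-2 subsets of the eligible variables, only {Biomarker, Dosage} blocks every backdoor path, so it is the unique smallest valid adjustment set.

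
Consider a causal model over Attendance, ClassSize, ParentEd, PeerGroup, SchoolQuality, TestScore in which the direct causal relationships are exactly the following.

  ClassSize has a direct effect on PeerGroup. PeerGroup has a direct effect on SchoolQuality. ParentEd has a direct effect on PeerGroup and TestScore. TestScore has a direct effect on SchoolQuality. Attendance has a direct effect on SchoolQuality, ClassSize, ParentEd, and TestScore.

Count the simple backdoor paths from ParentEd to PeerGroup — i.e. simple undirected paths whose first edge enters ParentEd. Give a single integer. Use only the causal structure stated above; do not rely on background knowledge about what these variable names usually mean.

A backdoor path from ParentEd to PeerGroup is any simple undirected path whose first edge points into ParentEd (i.e. leaves ParentEd via a parent).
Parents of ParentEd: {Attendance}.
Enumerating:
  P1: ParentEd <- Attendance -> ClassSize -> PeerGroup
  P2: ParentEd <- Attendance -> TestScore -> SchoolQuality <- PeerGroup
  P3: ParentEd <- Attendance -> SchoolQuality <- PeerGroup
That exhausts the simple backdoor paths. Count: 3.

3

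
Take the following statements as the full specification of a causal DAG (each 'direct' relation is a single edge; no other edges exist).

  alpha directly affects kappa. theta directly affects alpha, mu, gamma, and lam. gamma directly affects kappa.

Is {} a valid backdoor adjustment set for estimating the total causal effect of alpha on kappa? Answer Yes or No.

No

Backdoor paths from alpha to kappa (paths whose first edge points into alpha):
  P1: alpha <- theta -> gamma -> kappa
Condition 1 (no descendant of alpha in the set): holds — descendants of alpha are {kappa}; none are in {}.
Condition 2 (every backdoor path blocked by {}):
  P1: open — no interior node is in the conditioning set.
{} does not satisfy the backdoor criterion.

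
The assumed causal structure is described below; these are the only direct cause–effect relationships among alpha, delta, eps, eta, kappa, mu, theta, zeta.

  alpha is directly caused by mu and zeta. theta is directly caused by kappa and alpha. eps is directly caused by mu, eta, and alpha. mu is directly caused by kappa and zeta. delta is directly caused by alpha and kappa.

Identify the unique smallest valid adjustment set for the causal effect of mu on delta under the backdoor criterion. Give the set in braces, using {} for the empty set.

{kappa, zeta}

Variables eligible for adjustment (non-descendants of mu, excluding mu and delta): {eta, kappa, zeta}.
Backdoor paths from mu to delta:
  P1: mu <- zeta -> alpha -> delta
  P2: mu <- zeta -> alpha -> theta <- kappa -> delta
  P3: mu <- kappa -> delta
  P4: mu <- kappa -> theta <- alpha -> delta
The empty set is not sufficient: P1 (mu <- zeta -> alpha -> delta) has no collider blocking it and no conditioned non-collider, so it is open.
Try {kappa, zeta}:
  P1: blocked at fork node zeta ∈ conditioning set.
  P2: blocked at fork node zeta ∈ conditioning set.
  P3: blocked at fork node kappa ∈ conditioning set.
  P4: blocked at fork node kappa ∈ conditioning set.
{kappa, zeta} contains no descendant of mu and blocks every backdoor path.
Every element of {kappa, zeta} is needed (dropping kappa leaves P3 open; dropping zeta leaves P1 open), so no proper subset is valid.
Among all size-2 subsets of the eligible variables, only {kappa, zeta} blocks every backdoor path, so it is the unique smallest valid adjustment set.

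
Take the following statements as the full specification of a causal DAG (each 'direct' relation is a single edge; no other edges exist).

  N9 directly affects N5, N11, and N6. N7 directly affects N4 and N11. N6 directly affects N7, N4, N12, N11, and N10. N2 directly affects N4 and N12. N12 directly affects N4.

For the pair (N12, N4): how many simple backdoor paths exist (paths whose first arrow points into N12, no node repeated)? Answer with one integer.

5

A backdoor path from N12 to N4 is any simple undirected path whose first edge points into N12 (i.e. leaves N12 via a parent).
Parents of N12: {N2, N6}.
Enumerating:
  P1: N12 <- N6 <- N9 -> N11 <- N7 -> N4
  P2: N12 <- N6 -> N7 -> N4
  P3: N12 <- N6 -> N11 <- N7 -> N4
  P4: N12 <- N6 -> N4
  P5: N12 <- N2 -> N4
That exhausts the simple backdoor paths. Count: 5.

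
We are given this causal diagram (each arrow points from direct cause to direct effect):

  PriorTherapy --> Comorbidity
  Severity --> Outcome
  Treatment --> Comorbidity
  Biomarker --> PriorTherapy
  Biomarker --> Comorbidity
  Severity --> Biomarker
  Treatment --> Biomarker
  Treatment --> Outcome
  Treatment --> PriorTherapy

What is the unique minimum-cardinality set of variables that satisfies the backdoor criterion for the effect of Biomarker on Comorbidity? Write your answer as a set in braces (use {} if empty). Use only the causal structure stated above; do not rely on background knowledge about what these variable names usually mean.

Variables eligible for adjustment (non-descendants of Biomarker, excluding Biomarker and Comorbidity): {Outcome, Severity, Treatment}.
Backdoor paths from Biomarker to Comorbidity:
  P1: Biomarker <- Treatment -> PriorTherapy -> Comorbidity
  P2: Biomarker <- Treatment -> Comorbidity
  P3: Biomarker <- Severity -> Outcome <- Treatment -> PriorTherapy -> Comorbidity
  P4: Biomarker <- Severity -> Outcome <- Treatment -> Comorbidity
The empty set is not sufficient: P1 (Biomarker <- Treatment -> PriorTherapy -> Comorbidity) has no collider blocking it and no conditioned non-collider, so it is open.
Try {Treatment}:
  P1: blocked at fork node Treatment ∈ conditioning set.
  P2: blocked at fork node Treatment ∈ conditioning set.
  P3: blocked at collider Outcome (neither it nor any descendant is in the conditioning set).
  P4: blocked at collider Outcome (neither it nor any descendant is in the conditioning set).
{Treatment} contains no descendant of Biomarker and blocks every backdoor path.
No other singleton works — e.g. {Severity} leaves P1 open — so {Treatment} is the unique smallest valid adjustment set.

{Treatment}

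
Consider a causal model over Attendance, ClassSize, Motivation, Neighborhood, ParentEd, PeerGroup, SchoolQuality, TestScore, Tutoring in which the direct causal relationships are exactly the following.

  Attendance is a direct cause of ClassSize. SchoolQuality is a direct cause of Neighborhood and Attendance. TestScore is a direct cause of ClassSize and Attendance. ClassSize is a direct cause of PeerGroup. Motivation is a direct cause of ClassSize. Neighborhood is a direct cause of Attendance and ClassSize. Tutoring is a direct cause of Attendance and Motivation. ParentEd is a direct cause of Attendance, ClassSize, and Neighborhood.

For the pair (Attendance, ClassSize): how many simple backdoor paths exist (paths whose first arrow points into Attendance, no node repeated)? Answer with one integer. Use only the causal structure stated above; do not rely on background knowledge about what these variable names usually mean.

8

A backdoor path from Attendance to ClassSize is any simple undirected path whose first edge points into Attendance (i.e. leaves Attendance via a parent).
Parents of Attendance: {Neighborhood, ParentEd, SchoolQuality, TestScore, Tutoring}.
Enumerating:
  P1: Attendance <- ParentEd -> Neighborhood -> ClassSize
  P2: Attendance <- ParentEd -> ClassSize
  P3: Attendance <- SchoolQuality -> Neighborhood <- ParentEd -> ClassSize
  P4: Attendance <- SchoolQuality -> Neighborhood -> ClassSize
  P5: Attendance <- TestScore -> ClassSize
  P6: Attendance <- Tutoring -> Motivation -> ClassSize
  P7: Attendance <- Neighborhood <- ParentEd -> ClassSize
  P8: Attendance <- Neighborhood -> ClassSize
That exhausts the simple backdoor paths. Count: 8.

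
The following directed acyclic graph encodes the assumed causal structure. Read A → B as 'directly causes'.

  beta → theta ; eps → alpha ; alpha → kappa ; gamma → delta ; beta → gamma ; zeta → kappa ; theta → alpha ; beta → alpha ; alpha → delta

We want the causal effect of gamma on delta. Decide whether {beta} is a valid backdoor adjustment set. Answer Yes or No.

Backdoor paths from gamma to delta (paths whose first edge points into gamma):
  P1: gamma <- beta -> theta -> alpha -> delta
  P2: gamma <- beta -> alpha -> delta
Condition 1 (no descendant of gamma in the set): holds — descendants of gamma are {delta}; none are in {beta}.
Condition 2 (every backdoor path blocked by {beta}):
  P1: blocked at fork node beta ∈ conditioning set.
  P2: blocked at fork node beta ∈ conditioning set.
{beta} satisfies the backdoor criterion.

Yes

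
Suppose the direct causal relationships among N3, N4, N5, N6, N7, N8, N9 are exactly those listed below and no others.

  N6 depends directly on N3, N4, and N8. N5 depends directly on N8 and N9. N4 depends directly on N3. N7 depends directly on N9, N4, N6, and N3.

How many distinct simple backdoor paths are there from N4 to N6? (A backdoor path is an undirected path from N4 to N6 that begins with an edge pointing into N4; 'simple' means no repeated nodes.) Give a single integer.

3

A backdoor path from N4 to N6 is any simple undirected path whose first edge points into N4 (i.e. leaves N4 via a parent).
Parents of N4: {N3}.
Enumerating:
  P1: N4 <- N3 -> N6
  P2: N4 <- N3 -> N7 <- N9 -> N5 <- N8 -> N6
  P3: N4 <- N3 -> N7 <- N6
That exhausts the simple backdoor paths. Count: 3.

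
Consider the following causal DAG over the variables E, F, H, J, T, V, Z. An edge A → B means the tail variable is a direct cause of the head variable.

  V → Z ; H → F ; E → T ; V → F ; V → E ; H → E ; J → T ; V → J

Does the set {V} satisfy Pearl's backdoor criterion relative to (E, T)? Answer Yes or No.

Yes

Backdoor paths from E to T (paths whose first edge points into E):
  P1: E <- V -> J -> T
  P2: E <- H -> F <- V -> J -> T
Condition 1 (no descendant of E in the set): holds — descendants of E are {T}; none are in {V}.
Condition 2 (every backdoor path blocked by {V}):
  P1: blocked at fork node V ∈ conditioning set.
  P2: blocked at collider F (neither it nor any descendant is in the conditioning set).
{V} satisfies the backdoor criterion.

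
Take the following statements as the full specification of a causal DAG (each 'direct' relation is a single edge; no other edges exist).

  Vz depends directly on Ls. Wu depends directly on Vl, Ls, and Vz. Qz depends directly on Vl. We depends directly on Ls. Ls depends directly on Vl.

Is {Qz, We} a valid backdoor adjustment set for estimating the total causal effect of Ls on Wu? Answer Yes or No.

No

Backdoor paths from Ls to Wu (paths whose first edge points into Ls):
  P1: Ls <- Vl -> Wu
Condition 1 (no descendant of Ls in the set): FAILS — We is a descendant of Ls.
Condition 2 (every backdoor path blocked by {Qz, We}):
  P1: open — no interior node is in the conditioning set.
{Qz, We} does not satisfy the backdoor criterion.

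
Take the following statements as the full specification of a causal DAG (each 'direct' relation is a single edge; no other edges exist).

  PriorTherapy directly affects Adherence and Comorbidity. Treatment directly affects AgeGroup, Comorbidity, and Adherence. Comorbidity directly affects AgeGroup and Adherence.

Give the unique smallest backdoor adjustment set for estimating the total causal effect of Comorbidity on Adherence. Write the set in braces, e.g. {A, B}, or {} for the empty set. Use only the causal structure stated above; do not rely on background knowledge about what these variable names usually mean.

{PriorTherapy, Treatment}

Variables eligible for adjustment (non-descendants of Comorbidity, excluding Comorbidity and Adherence): {PriorTherapy, Treatment}.
Backdoor paths from Comorbidity to Adherence:
  P1: Comorbidity <- Treatment -> Adherence
  P2: Comorbidity <- PriorTherapy -> Adherence
The empty set is not sufficient: P1 (Comorbidity <- Treatment -> Adherence) has no collider blocking it and no conditioned non-collider, so it is open.
Try {PriorTherapy, Treatment}:
  P1: blocked at fork node Treatment ∈ conditioning set.
  P2: blocked at fork node PriorTherapy ∈ conditioning set.
{PriorTherapy, Treatment} contains no descendant of Comorbidity and blocks every backdoor path.
Every element of {PriorTherapy, Treatment} is needed (dropping PriorTherapy leaves P2 open; dropping Treatment leaves P1 open), so no proper subset is valid.
Among all size-2 subsets of the eligible variables, only {PriorTherapy, Treatment} blocks every backdoor path, so it is the unique smallest valid adjustment set.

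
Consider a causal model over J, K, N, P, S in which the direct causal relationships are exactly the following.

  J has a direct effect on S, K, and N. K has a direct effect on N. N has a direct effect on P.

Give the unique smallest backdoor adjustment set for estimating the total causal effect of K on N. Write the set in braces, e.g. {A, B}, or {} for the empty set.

Variables eligible for adjustment (non-descendants of K, excluding K and N): {J, S}.
Backdoor paths from K to N:
  P1: K <- J -> N
The empty set is not sufficient: P1 (K <- J -> N) has no collider blocking it and no conditioned non-collider, so it is open.
Try {J}:
  P1: blocked at fork node J ∈ conditioning set.
{J} contains no descendant of K and blocks every backdoor path.
No other singleton works — e.g. {S} leaves P1 open — so {J} is the unique smallest valid adjustment set.

{J}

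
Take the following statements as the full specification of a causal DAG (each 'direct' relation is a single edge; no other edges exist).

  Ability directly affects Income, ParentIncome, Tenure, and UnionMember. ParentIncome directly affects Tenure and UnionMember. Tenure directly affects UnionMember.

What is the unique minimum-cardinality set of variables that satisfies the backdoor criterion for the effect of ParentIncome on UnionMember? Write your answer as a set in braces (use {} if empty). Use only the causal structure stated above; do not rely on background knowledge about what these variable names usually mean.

{Ability}

Variables eligible for adjustment (non-descendants of ParentIncome, excluding ParentIncome and UnionMember): {Ability, Income}.
Backdoor paths from ParentIncome to UnionMember:
  P1: ParentIncome <- Ability -> Tenure -> UnionMember
  P2: ParentIncome <- Ability -> UnionMember
The empty set is not sufficient: P1 (ParentIncome <- Ability -> Tenure -> UnionMember) has no collider blocking it and no conditioned non-collider, so it is open.
Try {Ability}:
  P1: blocked at fork node Ability ∈ conditioning set.
  P2: blocked at fork node Ability ∈ conditioning set.
{Ability} contains no descendant of ParentIncome and blocks every backdoor path.
No other singleton works — e.g. {Income} leaves P1 open — so {Ability} is the unique smallest valid adjustment set.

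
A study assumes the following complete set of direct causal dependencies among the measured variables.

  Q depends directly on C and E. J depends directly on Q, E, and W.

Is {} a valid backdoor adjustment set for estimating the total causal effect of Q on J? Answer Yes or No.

Backdoor paths from Q to J (paths whose first edge points into Q):
  P1: Q <- E -> J
Condition 1 (no descendant of Q in the set): holds — descendants of Q are {J}; none are in {}.
Condition 2 (every backdoor path blocked by {}):
  P1: open — no interior node is in the conditioning set.
{} does not satisfy the backdoor criterion.

No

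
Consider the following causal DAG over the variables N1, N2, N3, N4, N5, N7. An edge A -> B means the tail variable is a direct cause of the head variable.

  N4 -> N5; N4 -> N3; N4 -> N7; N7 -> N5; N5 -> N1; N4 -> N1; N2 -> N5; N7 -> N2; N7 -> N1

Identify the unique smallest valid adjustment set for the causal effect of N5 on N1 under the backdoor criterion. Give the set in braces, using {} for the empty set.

{N4, N7}

Variables eligible for adjustment (non-descendants of N5, excluding N5 and N1): {N2, N3, N4, N7}.
Backdoor paths from N5 to N1:
  P1: N5 <- N4 -> N7 -> N1
  P2: N5 <- N4 -> N1
  P3: N5 <- N7 <- N4 -> N1
  P4: N5 <- N7 -> N1
  P5: N5 <- N2 <- N7 <- N4 -> N1
  P6: N5 <- N2 <- N7 -> N1
The empty set is not sufficient: P1 (N5 <- N4 -> N7 -> N1) has no collider blocking it and no conditioned non-collider, so it is open.
Try {N4, N7}:
  P1: blocked at fork node N4 ∈ conditioning set.
  P2: blocked at fork node N4 ∈ conditioning set.
  P3: blocked at chain node N7 ∈ conditioning set.
  P4: blocked at fork node N7 ∈ conditioning set.
  P5: blocked at chain node N7 ∈ conditioning set.
  P6: blocked at fork node N7 ∈ conditioning set.
{N4, N7} contains no descendant of N5 and blocks every backdoor path.
Every element of {N4, N7} is needed (dropping N4 leaves P2 open; dropping N7 leaves P4 open), so no proper subset is valid.
Among all size-2 subsets of the eligible variables, only {N4, N7} blocks every backdoor path, so it is the unique smallest valid adjustment set.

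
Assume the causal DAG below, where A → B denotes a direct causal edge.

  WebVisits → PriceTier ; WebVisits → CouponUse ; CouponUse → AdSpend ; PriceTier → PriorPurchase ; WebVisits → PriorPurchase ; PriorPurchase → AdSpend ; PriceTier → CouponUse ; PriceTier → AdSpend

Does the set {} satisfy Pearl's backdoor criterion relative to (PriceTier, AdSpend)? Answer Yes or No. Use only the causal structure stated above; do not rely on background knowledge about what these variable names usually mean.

Backdoor paths from PriceTier to AdSpend (paths whose first edge points into PriceTier):
  P1: PriceTier <- WebVisits -> PriorPurchase -> AdSpend
  P2: PriceTier <- WebVisits -> CouponUse -> AdSpend
Condition 1 (no descendant of PriceTier in the set): holds — descendants of PriceTier are {AdSpend, CouponUse, PriorPurchase}; none are in {}.
Condition 2 (every backdoor path blocked by {}):
  P1: open — no interior node is in the conditioning set.
  P2: open — no interior node is in the conditioning set.
{} does not satisfy the backdoor criterion.

No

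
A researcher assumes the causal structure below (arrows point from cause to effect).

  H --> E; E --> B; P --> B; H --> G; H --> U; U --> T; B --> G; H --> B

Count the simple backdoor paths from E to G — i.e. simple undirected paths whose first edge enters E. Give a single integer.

A backdoor path from E to G is any simple undirected path whose first edge points into E (i.e. leaves E via a parent).
Parents of E: {H}.
Enumerating:
  P1: E <- H -> B -> G
  P2: E <- H -> G
That exhausts the simple backdoor paths. Count: 2.

2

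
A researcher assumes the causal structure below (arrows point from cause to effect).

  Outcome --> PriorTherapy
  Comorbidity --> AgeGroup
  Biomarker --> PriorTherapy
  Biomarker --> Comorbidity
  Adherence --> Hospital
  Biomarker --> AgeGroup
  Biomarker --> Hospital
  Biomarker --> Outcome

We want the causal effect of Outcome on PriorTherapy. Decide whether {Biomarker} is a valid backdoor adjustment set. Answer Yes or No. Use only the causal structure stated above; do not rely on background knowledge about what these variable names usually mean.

Backdoor paths from Outcome to PriorTherapy (paths whose first edge points into Outcome):
  P1: Outcome <- Biomarker -> PriorTherapy
Condition 1 (no descendant of Outcome in the set): holds — descendants of Outcome are {PriorTherapy}; none are in {Biomarker}.
Condition 2 (every backdoor path blocked by {Biomarker}):
  P1: blocked at fork node Biomarker ∈ conditioning set.
{Biomarker} satisfies the backdoor criterion.

Yes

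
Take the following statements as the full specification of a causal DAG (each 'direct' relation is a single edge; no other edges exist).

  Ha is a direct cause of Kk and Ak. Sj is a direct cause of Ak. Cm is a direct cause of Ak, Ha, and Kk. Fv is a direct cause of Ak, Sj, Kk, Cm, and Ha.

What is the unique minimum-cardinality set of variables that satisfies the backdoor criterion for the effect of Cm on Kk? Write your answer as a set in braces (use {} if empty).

{Fv}

Variables eligible for adjustment (non-descendants of Cm, excluding Cm and Kk): {Fv, Sj}.
Backdoor paths from Cm to Kk:
  P1: Cm <- Fv -> Ha -> Kk
  P2: Cm <- Fv -> Kk
  P3: Cm <- Fv -> Sj -> Ak <- Ha -> Kk
  P4: Cm <- Fv -> Ak <- Ha -> Kk
The empty set is not sufficient: P1 (Cm <- Fv -> Ha -> Kk) has no collider blocking it and no conditioned non-collider, so it is open.
Try {Fv}:
  P1: blocked at fork node Fv ∈ conditioning set.
  P2: blocked at fork node Fv ∈ conditioning set.
  P3: blocked at fork node Fv ∈ conditioning set.
  P4: blocked at fork node Fv ∈ conditioning set.
{Fv} contains no descendant of Cm and blocks every backdoor path.
No other singleton works — e.g. {Sj} leaves P1 open — so {Fv} is the unique smallest valid adjustment set.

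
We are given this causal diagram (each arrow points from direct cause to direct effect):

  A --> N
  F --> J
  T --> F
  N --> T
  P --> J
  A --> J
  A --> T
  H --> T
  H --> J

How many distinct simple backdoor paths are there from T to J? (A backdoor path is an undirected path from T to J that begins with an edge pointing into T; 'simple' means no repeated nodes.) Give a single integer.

3

A backdoor path from T to J is any simple undirected path whose first edge points into T (i.e. leaves T via a parent).
Parents of T: {A, H, N}.
Enumerating:
  P1: T <- A -> J
  P2: T <- H -> J
  P3: T <- N <- A -> J
That exhausts the simple backdoor paths. Count: 3.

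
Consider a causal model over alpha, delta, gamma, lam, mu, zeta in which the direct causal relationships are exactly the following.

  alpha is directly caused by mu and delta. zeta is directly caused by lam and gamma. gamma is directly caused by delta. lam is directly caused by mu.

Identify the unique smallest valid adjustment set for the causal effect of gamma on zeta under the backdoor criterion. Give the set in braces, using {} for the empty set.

{}

Variables eligible for adjustment (non-descendants of gamma, excluding gamma and zeta): {alpha, delta, lam, mu}.
Backdoor paths from gamma to zeta:
  P1: gamma <- delta -> alpha <- mu -> lam -> zeta
Each backdoor path contains an unconditioned collider, so every path is already blocked with the empty conditioning set:
  P1: blocked at collider alpha (neither it nor any descendant is in the conditioning set).
The empty set is therefore the unique smallest valid set.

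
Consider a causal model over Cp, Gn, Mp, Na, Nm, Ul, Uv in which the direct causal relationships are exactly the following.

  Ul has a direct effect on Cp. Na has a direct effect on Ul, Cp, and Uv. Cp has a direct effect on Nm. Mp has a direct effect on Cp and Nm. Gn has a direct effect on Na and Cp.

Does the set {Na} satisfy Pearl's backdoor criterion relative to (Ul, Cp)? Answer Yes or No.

Backdoor paths from Ul to Cp (paths whose first edge points into Ul):
  P1: Ul <- Na <- Gn -> Cp
  P2: Ul <- Na -> Cp
Condition 1 (no descendant of Ul in the set): holds — descendants of Ul are {Cp, Nm}; none are in {Na}.
Condition 2 (every backdoor path blocked by {Na}):
  P1: blocked at chain node Na ∈ conditioning set.
  P2: blocked at fork node Na ∈ conditioning set.
{Na} satisfies the backdoor criterion.

Yes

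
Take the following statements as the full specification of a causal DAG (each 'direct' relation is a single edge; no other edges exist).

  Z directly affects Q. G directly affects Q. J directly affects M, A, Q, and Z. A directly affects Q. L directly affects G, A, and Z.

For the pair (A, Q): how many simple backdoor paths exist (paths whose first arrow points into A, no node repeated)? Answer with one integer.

A backdoor path from A to Q is any simple undirected path whose first edge points into A (i.e. leaves A via a parent).
Parents of A: {J, L}.
Enumerating:
  P1: A <- J -> Z <- L -> G -> Q
  P2: A <- J -> Z -> Q
  P3: A <- J -> Q
  P4: A <- L -> G -> Q
  P5: A <- L -> Z <- J -> Q
  P6: A <- L -> Z -> Q
That exhausts the simple backdoor paths. Count: 6.

6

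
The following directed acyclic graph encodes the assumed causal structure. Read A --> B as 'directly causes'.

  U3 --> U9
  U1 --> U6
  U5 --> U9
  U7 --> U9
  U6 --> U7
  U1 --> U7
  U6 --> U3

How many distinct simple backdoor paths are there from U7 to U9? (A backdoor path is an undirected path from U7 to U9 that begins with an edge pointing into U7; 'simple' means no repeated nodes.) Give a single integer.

2

A backdoor path from U7 to U9 is any simple undirected path whose first edge points into U7 (i.e. leaves U7 via a parent).
Parents of U7: {U1, U6}.
Enumerating:
  P1: U7 <- U1 -> U6 -> U3 -> U9
  P2: U7 <- U6 -> U3 -> U9
That exhausts the simple backdoor paths. Count: 2.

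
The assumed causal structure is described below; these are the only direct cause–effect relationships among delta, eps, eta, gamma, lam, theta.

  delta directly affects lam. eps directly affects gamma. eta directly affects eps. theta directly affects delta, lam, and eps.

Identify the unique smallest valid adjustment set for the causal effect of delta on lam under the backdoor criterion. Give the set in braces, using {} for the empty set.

Variables eligible for adjustment (non-descendants of delta, excluding delta and lam): {eps, eta, gamma, theta}.
Backdoor paths from delta to lam:
  P1: delta <- theta -> lam
The empty set is not sufficient: P1 (delta <- theta -> lam) has no collider blocking it and no conditioned non-collider, so it is open.
Try {theta}:
  P1: blocked at fork node theta ∈ conditioning set.
{theta} contains no descendant of delta and blocks every backdoor path.
No other singleton works — e.g. {eta} leaves P1 open — so {theta} is the unique smallest valid adjustment set.

{theta}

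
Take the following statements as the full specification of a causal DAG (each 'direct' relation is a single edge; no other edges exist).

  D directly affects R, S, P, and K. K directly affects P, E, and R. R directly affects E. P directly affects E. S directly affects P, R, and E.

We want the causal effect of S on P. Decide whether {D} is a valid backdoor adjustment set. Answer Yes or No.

Yes

Backdoor paths from S to P (paths whose first edge points into S):
  P1: S <- D -> K -> P
  P2: S <- D -> K -> R -> E <- P
  P3: S <- D -> K -> E <- P
  P4: S <- D -> P
  P5: S <- D -> R <- K -> P
  P6: S <- D -> R <- K -> E <- P
  P7: S <- D -> R -> E <- K -> P
  P8: S <- D -> R -> E <- P
Condition 1 (no descendant of S in the set): holds — descendants of S are {E, P, R}; none are in {D}.
Condition 2 (every backdoor path blocked by {D}):
  P1: blocked at fork node D ∈ conditioning set.
  P2: blocked at fork node D ∈ conditioning set.
  P3: blocked at fork node D ∈ conditioning set.
  P4: blocked at fork node D ∈ conditioning set.
  P5: blocked at fork node D ∈ conditioning set.
  P6: blocked at fork node D ∈ conditioning set.
  P7: blocked at fork node D ∈ conditioning set.
  P8: blocked at fork node D ∈ conditioning set.
{D} satisfies the backdoor criterion.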